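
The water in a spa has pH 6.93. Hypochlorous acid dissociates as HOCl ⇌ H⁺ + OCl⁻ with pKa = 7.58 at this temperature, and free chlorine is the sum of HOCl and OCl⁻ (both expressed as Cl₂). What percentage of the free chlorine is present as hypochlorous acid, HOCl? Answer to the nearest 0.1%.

81.7%

[OCl⁻]/[HOCl] = 10^(pH − pKa) = 10^(6.93 − 7.58) = 10^-0.65 = 0.2239.
Fraction as HOCl = 1 / (1 + 0.2239) = 0.8171.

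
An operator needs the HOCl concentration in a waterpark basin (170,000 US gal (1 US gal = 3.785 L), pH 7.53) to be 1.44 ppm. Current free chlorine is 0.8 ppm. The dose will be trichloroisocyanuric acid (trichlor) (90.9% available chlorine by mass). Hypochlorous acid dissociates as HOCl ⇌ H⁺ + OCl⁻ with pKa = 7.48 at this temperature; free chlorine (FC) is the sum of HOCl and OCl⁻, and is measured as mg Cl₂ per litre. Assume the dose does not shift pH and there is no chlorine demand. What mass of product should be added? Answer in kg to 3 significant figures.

1.60 kg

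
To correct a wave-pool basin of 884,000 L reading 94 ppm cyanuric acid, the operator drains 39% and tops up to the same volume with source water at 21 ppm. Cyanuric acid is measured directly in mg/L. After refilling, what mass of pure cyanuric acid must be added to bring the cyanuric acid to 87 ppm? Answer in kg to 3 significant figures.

After draining 39% and refilling: 94 × 0.61 + 21 × 0.39 = 65.53 ppm.
Deficit to target: 87 − 65.53 = 21.47 mg/L.
Mass: 21.47 mg/L × 884,000 L = 18,980 g cyanuric acid.

19.0 kg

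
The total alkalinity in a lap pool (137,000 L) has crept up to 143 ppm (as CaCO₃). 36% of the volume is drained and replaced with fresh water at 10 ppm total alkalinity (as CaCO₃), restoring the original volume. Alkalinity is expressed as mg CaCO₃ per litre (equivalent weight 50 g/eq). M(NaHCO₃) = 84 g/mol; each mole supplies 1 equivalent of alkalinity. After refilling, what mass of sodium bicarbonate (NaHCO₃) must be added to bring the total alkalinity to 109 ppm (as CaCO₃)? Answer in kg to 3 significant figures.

After draining 36% and refilling: 143 × 0.64 + 10 × 0.36 = 95.12 ppm.
Deficit to target: 109 − 95.12 = 13.88 mg/L.
As CaCO₃: 13.88 mg/L × 137,000 L = 1902 g; ÷ 50 g/eq ÷ 1 = 38.03 mol NaHCO₃.
Mass: 38.03 × 84 = 3195 g.

3.19 kg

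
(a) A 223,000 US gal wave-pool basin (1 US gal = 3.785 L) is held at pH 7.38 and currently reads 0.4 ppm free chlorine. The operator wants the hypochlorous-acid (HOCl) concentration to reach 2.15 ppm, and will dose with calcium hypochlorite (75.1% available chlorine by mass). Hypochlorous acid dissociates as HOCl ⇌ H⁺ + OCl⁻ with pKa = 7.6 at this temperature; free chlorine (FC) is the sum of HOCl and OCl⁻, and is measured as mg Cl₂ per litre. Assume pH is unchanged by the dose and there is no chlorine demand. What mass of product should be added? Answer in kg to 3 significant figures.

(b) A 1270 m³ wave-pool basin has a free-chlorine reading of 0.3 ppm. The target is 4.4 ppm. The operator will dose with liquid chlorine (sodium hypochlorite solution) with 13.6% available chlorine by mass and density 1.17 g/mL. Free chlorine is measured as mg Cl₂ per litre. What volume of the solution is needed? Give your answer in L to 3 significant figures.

(a) 3.42 kg; (b) 32.7 L

(a) Volume: 223,000 US gal × 3.785 L/gal = 844,055 L.
(a) [OCl⁻]/[HOCl] = 10^(pH − pKa) = 10^(7.38 − 7.6) = 0.6026; fraction as HOCl = 1/(1 + 0.6026) = 0.624.
(a) Free chlorine required for 2.15 ppm HOCl: 2.15 / 0.624 = 3.446 ppm.
(a) FC to add: 3.446 − 0.4 = 3.046 mg/L as Cl₂.
(a) Cl₂ equivalent: 3.046 mg/L × 844,055 L = 2571 g.
(a) Product at 75.1% available Cl: 2571 / 0.751 = 3423 g.

(b) Volume: 1270 m³ = 1,270,000 L.
(b) Chlorine deficit: 4.4 − 0.3 = 4.1 ppm = 4.1 mg/L as Cl₂.
(b) Cl₂ equivalent needed: 4.1 mg/L × 1,270,000 L = 5,207,000 mg = 5207 g.
(b) Product at 13.6% available chlorine: 5207 / 0.136 = 38,290 g.
(b) Volume at density 1.17 g/mL: 38,290 g ÷ 1.17 g/mL = 32,720 mL.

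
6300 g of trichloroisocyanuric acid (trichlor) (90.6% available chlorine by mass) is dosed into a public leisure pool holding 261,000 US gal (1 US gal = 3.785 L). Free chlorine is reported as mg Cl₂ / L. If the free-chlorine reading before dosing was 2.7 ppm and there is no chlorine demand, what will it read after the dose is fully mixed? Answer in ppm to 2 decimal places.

Volume: 261,000 US gal × 3.785 L/gal = 987,885 L.
Available chlorine delivered: 6300 g × 0.906 = 5708 g as Cl₂.
Concentration rise: 5708 g / 987,885 L = 5.778 mg/L = 5.78 ppm.
Final FC: 2.7 + 5.78 = 8.48 ppm.

8.48 ppm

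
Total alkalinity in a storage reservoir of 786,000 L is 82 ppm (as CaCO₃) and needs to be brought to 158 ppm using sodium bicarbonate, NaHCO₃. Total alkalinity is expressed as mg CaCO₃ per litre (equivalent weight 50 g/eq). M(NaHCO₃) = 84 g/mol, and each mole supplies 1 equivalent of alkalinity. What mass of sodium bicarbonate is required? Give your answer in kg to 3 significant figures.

100 kg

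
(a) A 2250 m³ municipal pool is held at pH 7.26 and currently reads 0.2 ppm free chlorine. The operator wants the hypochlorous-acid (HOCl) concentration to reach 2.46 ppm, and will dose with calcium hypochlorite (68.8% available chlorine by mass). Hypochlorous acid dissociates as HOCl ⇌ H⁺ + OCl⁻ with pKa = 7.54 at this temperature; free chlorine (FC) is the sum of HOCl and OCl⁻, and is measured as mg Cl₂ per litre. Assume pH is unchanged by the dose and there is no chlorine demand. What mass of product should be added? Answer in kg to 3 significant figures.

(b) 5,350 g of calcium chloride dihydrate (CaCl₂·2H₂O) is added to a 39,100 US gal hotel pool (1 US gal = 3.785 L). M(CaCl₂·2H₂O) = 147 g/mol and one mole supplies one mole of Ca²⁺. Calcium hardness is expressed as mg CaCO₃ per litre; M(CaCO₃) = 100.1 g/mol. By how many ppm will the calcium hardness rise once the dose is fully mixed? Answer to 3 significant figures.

(a) 11.6 kg; (b) 24.6 ppm

(a) Volume: 2250 m³ = 2,250,000 L.
(a) [OCl⁻]/[HOCl] = 10^(pH − pKa) = 10^(7.26 − 7.54) = 0.5248; fraction as HOCl = 1/(1 + 0.5248) = 0.6558.
(a) Free chlorine required for 2.46 ppm HOCl: 2.46 / 0.6558 = 3.751 ppm.
(a) FC to add: 3.751 − 0.2 = 3.551 mg/L as Cl₂.
(a) Cl₂ equivalent: 3.551 mg/L × 2,250,000 L = 7990 g.
(a) Product at 68.8% available Cl: 7990 / 0.688 = 11,610 g.

(b) Volume: 39,100 US gal × 3.785 L/gal = 147,994 L.
(b) Moles of Ca²⁺: 5,350 g ÷ 147 g/mol = 36.39 mol.
(b) As CaCO₃: 36.39 mol × 100.1 g/mol = 3643 g.
(b) Rise: 3643 g / 147,994 L × 1000 = 24.62 mg/L.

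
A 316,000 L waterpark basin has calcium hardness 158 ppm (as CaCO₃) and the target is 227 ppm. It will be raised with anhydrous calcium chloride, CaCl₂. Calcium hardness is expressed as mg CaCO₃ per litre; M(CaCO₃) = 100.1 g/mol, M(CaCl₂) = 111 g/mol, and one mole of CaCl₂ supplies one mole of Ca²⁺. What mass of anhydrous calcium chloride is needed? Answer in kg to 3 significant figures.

24.2 kg

Hardness to add: (227 − 158) = 69 mg/L as CaCO₃ × 316,000 L = 21,800 g as CaCO₃.
Moles of Ca²⁺ (1 mol Ca²⁺ ≡ 1 mol CaCO₃): 21,800 / 100.1 g/mol = 217.8 mol.
Mass of CaCl₂: 217.8 × 111 = 24,180 g.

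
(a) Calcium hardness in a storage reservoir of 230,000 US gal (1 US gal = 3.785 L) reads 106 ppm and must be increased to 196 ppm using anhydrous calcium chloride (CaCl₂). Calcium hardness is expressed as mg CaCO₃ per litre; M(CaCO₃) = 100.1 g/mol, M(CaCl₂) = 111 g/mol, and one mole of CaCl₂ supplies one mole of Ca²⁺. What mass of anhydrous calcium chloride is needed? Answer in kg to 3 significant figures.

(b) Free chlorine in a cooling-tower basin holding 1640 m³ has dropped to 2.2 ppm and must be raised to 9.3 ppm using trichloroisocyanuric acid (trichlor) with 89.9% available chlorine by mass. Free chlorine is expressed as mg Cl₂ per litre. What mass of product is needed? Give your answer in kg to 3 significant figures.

(a) 86.9 kg; (b) 13.0 kg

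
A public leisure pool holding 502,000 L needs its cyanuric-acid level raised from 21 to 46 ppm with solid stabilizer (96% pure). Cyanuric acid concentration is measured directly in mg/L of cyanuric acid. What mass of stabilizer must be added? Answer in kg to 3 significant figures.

13.1 kg

CYA to add: (46 − 21) = 25 mg/L × 502,000 L = 12,550 g cyanuric acid.
At 96% purity: 12,550 / 0.96 = 13,070 g product.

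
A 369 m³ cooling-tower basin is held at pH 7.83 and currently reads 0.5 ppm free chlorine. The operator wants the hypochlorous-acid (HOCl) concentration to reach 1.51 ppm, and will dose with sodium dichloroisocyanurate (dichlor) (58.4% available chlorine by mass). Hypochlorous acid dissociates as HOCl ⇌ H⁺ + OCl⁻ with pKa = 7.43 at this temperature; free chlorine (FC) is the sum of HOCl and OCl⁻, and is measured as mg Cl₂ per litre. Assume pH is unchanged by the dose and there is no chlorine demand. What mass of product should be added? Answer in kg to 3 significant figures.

3.03 kg

Volume: 369 m³ = 369,000 L.
[OCl⁻]/[HOCl] = 10^(pH − pKa) = 10^(7.83 − 7.43) = 2.512; fraction as HOCl = 1/(1 + 2.512) = 0.2847.
Free chlorine required for 1.51 ppm HOCl: 1.51 / 0.2847 = 5.303 ppm.
FC to add: 5.303 − 0.5 = 4.803 mg/L as Cl₂.
Cl₂ equivalent: 4.803 mg/L × 369,000 L = 1772 g.
Product at 58.4% available Cl: 1772 / 0.584 = 3035 g.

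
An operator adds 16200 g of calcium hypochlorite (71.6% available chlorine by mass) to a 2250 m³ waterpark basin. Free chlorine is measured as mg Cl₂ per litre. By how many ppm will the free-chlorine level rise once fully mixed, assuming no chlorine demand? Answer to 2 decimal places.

Volume: 2250 m³ = 2,250,000 L.
Available chlorine delivered: 16,200 g × 0.716 = 11,600 g as Cl₂.
Concentration rise: 11,600 g / 2,250,000 L = 5.155 mg/L = 5.16 ppm.

5.16 ppm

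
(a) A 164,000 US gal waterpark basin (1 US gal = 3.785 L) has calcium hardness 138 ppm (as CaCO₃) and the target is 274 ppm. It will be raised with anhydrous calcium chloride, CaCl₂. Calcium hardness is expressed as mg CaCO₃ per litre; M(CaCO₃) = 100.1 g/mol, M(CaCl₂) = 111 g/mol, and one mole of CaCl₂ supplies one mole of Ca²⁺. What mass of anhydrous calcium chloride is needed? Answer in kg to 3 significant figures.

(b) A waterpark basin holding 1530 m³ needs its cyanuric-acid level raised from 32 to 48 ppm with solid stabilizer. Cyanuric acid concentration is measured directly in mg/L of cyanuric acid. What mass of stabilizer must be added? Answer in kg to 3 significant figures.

(a) 93.6 kg; (b) 24.5 kg

(a) Volume: 164,000 US gal × 3.785 L/gal = 620,740 L.
(a) Hardness to add: (274 − 138) = 136 mg/L as CaCO₃ × 620,740 L = 84,420 g as CaCO₃.
(a) Moles of Ca²⁺ (1 mol Ca²⁺ ≡ 1 mol CaCO₃): 84,420 / 100.1 g/mol = 843.4 mol.
(a) Mass of CaCl₂: 843.4 × 111 = 93,610 g.

(b) Volume: 1530 m³ = 1,530,000 L.
(b) CYA to add: (48 − 32) = 16 mg/L × 1,530,000 L = 24,480 g cyanuric acid.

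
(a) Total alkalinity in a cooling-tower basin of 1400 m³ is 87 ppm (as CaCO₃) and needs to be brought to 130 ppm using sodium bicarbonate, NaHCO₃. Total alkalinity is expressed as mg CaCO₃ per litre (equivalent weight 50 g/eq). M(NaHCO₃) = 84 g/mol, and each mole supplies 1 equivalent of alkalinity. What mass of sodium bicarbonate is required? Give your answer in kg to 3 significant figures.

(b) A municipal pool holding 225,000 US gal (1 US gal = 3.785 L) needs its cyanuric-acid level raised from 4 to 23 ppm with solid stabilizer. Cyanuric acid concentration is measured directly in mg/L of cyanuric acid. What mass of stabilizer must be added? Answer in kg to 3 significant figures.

(a) 101 kg; (b) 16.2 kg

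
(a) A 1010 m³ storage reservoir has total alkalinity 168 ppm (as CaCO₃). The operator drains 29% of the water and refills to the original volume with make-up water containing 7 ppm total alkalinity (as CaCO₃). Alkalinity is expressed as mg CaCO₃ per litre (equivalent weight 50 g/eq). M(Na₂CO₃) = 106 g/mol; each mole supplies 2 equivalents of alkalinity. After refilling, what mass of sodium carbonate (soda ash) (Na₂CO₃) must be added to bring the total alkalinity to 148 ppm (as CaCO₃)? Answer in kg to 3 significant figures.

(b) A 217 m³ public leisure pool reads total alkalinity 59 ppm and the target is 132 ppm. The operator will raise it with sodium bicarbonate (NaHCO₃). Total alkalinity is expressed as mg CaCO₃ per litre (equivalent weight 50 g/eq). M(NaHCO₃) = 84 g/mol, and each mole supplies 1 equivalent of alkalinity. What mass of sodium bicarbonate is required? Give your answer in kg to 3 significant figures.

(a) Volume: 1010 m³ = 1,010,000 L.
(a) After draining 29% and refilling: 168 × 0.71 + 7 × 0.29 = 121.31 ppm.
(a) Deficit to target: 148 − 121.31 = 26.69 mg/L.
(a) As CaCO₃: 26.69 mg/L × 1,010,000 L = 26,960 g; ÷ 50 g/eq ÷ 2 = 269.6 mol Na₂CO₃.
(a) Mass: 269.6 × 106 = 28,570 g.

(b) Volume: 217 m³ = 217,000 L.
(b) Alkalinity to add: (132 − 59) = 73 mg/L as CaCO₃ × 217,000 L = 15,840 g as CaCO₃.
(b) Equivalents: 15,840 g ÷ 50 g/eq = 316.8 eq.
(b) NaHCO₃ supplies 1 eq per mole → 316.8 mol.
(b) Mass: 316.8 mol × 84 g/mol = 26,610 g.

(a) 28.6 kg; (b) 26.6 kg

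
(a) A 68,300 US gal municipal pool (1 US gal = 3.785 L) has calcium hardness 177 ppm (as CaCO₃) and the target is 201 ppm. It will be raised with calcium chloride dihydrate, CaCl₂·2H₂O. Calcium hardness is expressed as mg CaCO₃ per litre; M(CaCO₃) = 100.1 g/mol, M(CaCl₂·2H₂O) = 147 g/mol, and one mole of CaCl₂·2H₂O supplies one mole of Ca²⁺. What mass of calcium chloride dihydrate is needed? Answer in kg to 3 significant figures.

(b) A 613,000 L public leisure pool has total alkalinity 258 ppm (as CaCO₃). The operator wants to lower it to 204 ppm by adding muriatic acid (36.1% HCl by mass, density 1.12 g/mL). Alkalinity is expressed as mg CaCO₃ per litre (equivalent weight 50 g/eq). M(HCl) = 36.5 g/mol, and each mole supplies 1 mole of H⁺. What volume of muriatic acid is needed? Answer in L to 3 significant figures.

(a) Volume: 68,300 US gal × 3.785 L/gal = 258,516 L.
(a) Hardness to add: (201 − 177) = 24 mg/L as CaCO₃ × 258,516 L = 6204 g as CaCO₃.
(a) Moles of Ca²⁺ (1 mol Ca²⁺ ≡ 1 mol CaCO₃): 6204 / 100.1 g/mol = 61.98 mol.
(a) Mass of CaCl₂·2H₂O: 61.98 × 147 = 9111 g.

(b) Alkalinity to neutralize: (258 − 204) = 54 mg/L as CaCO₃ × 613,000 L = 33,100 g as CaCO₃.
(b) Equivalents of H⁺ required: 33,100 ÷ 50 g/eq = 662 eq = 662 mol HCl.
(b) Mass of HCl: 662 × 36.5 = 24,160 g.
(b) Mass of 36.1% solution: 24,160 / 0.361 = 66,940 g.
(b) Volume: 66,940 g ÷ 1.12 g/mL = 59,770 mL.

(a) 9.11 kg; (b) 59.8 L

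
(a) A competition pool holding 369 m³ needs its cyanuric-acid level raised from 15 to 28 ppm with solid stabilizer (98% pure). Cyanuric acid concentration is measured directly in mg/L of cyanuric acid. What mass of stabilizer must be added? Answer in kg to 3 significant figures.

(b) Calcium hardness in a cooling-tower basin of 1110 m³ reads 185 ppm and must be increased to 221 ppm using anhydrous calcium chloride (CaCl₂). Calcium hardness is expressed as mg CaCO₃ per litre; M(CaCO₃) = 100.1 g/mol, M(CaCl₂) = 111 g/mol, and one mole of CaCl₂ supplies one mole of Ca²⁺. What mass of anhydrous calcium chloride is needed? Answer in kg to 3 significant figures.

(a) 4.89 kg; (b) 44.3 kg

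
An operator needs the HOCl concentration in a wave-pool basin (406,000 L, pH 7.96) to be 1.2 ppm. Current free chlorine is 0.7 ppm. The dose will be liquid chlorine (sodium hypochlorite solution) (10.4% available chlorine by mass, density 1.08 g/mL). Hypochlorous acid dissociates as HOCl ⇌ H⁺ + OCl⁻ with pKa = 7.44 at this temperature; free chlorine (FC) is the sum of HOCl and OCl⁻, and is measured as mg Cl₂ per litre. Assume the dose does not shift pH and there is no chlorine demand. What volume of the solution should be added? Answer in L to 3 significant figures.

[OCl⁻]/[HOCl] = 10^(pH − pKa) = 10^(7.96 − 7.44) = 3.311; fraction as HOCl = 1/(1 + 3.311) = 0.2319.
Free chlorine required for 1.2 ppm HOCl: 1.2 / 0.2319 = 5.174 ppm.
FC to add: 5.174 − 0.7 = 4.474 mg/L as Cl₂.
Cl₂ equivalent: 4.474 mg/L × 406,000 L = 1816 g.
Product at 10.4% available Cl: 1816 / 0.104 = 17,460 g.
Volume: 17,460 g ÷ 1.08 g/mL = 16,170 mL.

16.2 L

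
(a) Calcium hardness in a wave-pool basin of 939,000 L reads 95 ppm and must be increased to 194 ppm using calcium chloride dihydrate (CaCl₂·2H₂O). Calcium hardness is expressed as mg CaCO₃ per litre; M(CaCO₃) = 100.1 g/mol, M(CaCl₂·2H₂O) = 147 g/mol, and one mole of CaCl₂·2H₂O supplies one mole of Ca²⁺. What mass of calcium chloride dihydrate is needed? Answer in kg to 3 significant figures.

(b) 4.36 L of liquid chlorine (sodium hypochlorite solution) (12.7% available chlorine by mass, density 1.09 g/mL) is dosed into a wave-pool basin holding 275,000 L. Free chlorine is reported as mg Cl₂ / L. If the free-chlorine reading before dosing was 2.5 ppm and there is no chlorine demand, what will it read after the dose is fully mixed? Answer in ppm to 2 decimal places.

(a) 137 kg; (b) 4.69 ppm

(a) Hardness to add: (194 − 95) = 99 mg/L as CaCO₃ × 939,000 L = 92,960 g as CaCO₃.
(a) Moles of Ca²⁺ (1 mol Ca²⁺ ≡ 1 mol CaCO₃): 92,960 / 100.1 g/mol = 928.7 mol.
(a) Mass of CaCl₂·2H₂O: 928.7 × 147 = 136,500 g.

(b) Mass of solution: 4.36 L × 1000 mL/L × 1.09 g/mL = 4752 g.
(b) Available chlorine delivered: 4752 g × 0.127 = 603.6 g as Cl₂.
(b) Concentration rise: 603.6 g / 275,000 L = 2.195 mg/L = 2.19 ppm.
(b) Final FC: 2.5 + 2.19 = 4.69 ppm.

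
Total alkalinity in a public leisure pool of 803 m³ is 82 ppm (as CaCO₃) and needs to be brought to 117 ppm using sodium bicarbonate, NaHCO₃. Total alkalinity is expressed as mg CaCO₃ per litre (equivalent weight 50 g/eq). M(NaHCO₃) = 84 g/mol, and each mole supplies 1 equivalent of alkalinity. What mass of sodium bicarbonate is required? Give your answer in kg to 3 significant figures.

47.2 kg

Volume: 803 m³ = 803,000 L.
Alkalinity to add: (117 − 82) = 35 mg/L as CaCO₃ × 803,000 L = 28,100 g as CaCO₃.
Equivalents: 28,100 g ÷ 50 g/eq = 562.1 eq.
NaHCO₃ supplies 1 eq per mole → 562.1 mol.
Mass: 562.1 mol × 84 g/mol = 47,220 g.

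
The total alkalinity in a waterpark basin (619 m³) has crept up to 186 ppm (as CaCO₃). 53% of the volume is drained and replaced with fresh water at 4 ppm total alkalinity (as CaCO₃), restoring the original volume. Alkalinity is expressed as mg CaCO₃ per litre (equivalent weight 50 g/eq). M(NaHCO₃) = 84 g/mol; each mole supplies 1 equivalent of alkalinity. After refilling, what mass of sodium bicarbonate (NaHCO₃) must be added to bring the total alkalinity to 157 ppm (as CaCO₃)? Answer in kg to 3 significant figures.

70.2 kg

Volume: 619 m³ = 619,000 L.
After draining 53% and refilling: 186 × 0.47 + 4 × 0.53 = 89.54 ppm.
Deficit to target: 157 − 89.54 = 67.46 mg/L.
As CaCO₃: 67.46 mg/L × 619,000 L = 41,760 g; ÷ 50 g/eq ÷ 1 = 835.2 mol NaHCO₃.
Mass: 835.2 × 84 = 70,150 g.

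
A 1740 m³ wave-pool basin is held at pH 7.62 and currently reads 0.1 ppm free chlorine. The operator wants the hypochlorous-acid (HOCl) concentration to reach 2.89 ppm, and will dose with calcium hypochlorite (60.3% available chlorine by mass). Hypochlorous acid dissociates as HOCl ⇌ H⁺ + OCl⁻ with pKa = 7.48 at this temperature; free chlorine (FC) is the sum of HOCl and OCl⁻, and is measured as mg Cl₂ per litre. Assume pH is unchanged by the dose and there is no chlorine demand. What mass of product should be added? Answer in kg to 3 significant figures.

19.6 kg

Volume: 1740 m³ = 1,740,000 L.
[OCl⁻]/[HOCl] = 10^(pH − pKa) = 10^(7.62 − 7.48) = 1.38; fraction as HOCl = 1/(1 + 1.38) = 0.4201.
Free chlorine required for 2.89 ppm HOCl: 2.89 / 0.4201 = 6.879 ppm.
FC to add: 6.879 − 0.1 = 6.779 mg/L as Cl₂.
Cl₂ equivalent: 6.779 mg/L × 1,740,000 L = 11,800 g.
Product at 60.3% available Cl: 11,800 / 0.603 = 19,560 g.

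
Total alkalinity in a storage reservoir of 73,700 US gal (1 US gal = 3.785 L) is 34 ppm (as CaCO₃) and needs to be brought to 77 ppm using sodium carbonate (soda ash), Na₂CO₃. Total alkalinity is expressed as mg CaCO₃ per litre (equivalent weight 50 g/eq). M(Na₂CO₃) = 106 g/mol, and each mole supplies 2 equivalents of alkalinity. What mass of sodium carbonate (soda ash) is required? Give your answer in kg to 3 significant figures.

12.7 kg

Volume: 73,700 US gal × 3.785 L/gal = 278,954 L.
Alkalinity to add: (77 − 34) = 43 mg/L as CaCO₃ × 278,954 L = 12,000 g as CaCO₃.
Equivalents: 12,000 g ÷ 50 g/eq = 239.9 eq.
Each mole of Na₂CO₃ supplies 2 eq, so 239.9 / 2 = 120 mol.
Mass: 120 mol × 106 g/mol = 12,710 g.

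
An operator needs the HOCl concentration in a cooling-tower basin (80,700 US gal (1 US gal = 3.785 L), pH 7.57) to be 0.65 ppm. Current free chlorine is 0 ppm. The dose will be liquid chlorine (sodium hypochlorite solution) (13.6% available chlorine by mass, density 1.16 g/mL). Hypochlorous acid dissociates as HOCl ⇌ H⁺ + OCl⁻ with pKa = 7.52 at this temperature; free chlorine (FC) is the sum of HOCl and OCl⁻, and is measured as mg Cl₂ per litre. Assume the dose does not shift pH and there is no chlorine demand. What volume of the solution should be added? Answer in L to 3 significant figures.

2.67 L

Volume: 80,700 US gal × 3.785 L/gal = 305,450 L.
[OCl⁻]/[HOCl] = 10^(pH − pKa) = 10^(7.57 − 7.52) = 1.122; fraction as HOCl = 1/(1 + 1.122) = 0.4712.
Free chlorine required for 0.65 ppm HOCl: 0.65 / 0.4712 = 1.379 ppm.
FC to add: 1.379 − 0 = 1.379 mg/L as Cl₂.
Cl₂ equivalent: 1.379 mg/L × 305,450 L = 421.3 g.
Product at 13.6% available Cl: 421.3 / 0.136 = 3098 g.
Volume: 3098 g ÷ 1.16 g/mL = 2671 mL.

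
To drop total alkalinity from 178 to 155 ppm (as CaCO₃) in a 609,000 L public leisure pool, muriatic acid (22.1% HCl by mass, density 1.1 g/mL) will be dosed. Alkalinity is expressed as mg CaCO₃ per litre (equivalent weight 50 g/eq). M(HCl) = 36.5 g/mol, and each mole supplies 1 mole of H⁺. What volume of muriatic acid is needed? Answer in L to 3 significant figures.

Alkalinity to neutralize: (178 − 155) = 23 mg/L as CaCO₃ × 609,000 L = 14,010 g as CaCO₃.
Equivalents of H⁺ required: 14,010 ÷ 50 g/eq = 280.1 eq = 280.1 mol HCl.
Mass of HCl: 280.1 × 36.5 = 10,230 g.
Mass of 22.1% solution: 10,230 / 0.221 = 46,270 g.
Volume: 46,270 g ÷ 1.1 g/mL = 42,060 mL.

42.1 L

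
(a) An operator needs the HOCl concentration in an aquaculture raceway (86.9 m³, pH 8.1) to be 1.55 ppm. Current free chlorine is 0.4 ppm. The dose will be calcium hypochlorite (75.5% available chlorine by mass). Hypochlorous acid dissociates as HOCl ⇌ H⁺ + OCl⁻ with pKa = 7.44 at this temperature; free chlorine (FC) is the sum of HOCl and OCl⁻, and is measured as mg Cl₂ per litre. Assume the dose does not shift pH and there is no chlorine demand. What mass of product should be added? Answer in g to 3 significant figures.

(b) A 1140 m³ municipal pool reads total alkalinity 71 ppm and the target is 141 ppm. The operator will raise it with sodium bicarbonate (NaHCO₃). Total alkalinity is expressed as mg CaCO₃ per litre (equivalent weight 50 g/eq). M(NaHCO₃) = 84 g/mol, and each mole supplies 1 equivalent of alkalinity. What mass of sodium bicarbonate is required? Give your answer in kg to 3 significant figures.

(a) 948 g; (b) 134 kg

(a) Volume: 86.9 m³ = 86,900 L.
(a) [OCl⁻]/[HOCl] = 10^(pH − pKa) = 10^(8.1 − 7.44) = 4.571; fraction as HOCl = 1/(1 + 4.571) = 0.1795.
(a) Free chlorine required for 1.55 ppm HOCl: 1.55 / 0.1795 = 8.635 ppm.
(a) FC to add: 8.635 − 0.4 = 8.235 mg/L as Cl₂.
(a) Cl₂ equivalent: 8.235 mg/L × 86,900 L = 715.6 g.
(a) Product at 75.5% available Cl: 715.6 / 0.755 = 947.8 g.

(b) Volume: 1140 m³ = 1,140,000 L.
(b) Alkalinity to add: (141 − 71) = 70 mg/L as CaCO₃ × 1,140,000 L = 79,800 g as CaCO₃.
(b) Equivalents: 79,800 g ÷ 50 g/eq = 1596 eq.
(b) NaHCO₃ supplies 1 eq per mole → 1596 mol.
(b) Mass: 1596 mol × 84 g/mol = 134,100 g.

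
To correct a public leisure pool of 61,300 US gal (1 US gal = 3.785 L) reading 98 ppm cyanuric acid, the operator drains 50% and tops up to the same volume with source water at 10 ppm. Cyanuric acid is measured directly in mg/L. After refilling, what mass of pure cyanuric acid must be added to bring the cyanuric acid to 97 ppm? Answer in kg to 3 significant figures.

9.98 kg

Volume: 61,300 US gal × 3.785 L/gal = 232,020 L.
After draining 50% and refilling: 98 × 0.50 + 10 × 0.50 = 54 ppm.
Deficit to target: 97 − 54 = 43 mg/L.
Mass: 43 mg/L × 232,020 L = 9977 g cyanuric acid.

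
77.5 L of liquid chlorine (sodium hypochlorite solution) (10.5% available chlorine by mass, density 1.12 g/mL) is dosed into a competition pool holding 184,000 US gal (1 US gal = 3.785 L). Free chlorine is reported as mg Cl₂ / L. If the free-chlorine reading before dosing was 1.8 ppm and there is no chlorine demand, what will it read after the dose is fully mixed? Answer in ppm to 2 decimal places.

Volume: 184,000 US gal × 3.785 L/gal = 696,440 L.
Mass of solution: 77.5 L × 1000 mL/L × 1.12 g/mL = 86,800 g.
Available chlorine delivered: 86,800 g × 0.105 = 9114 g as Cl₂.
Concentration rise: 9114 g / 696,440 L = 13.09 mg/L = 13.09 ppm.
Final FC: 1.8 + 13.09 = 14.89 ppm.

14.89 ppm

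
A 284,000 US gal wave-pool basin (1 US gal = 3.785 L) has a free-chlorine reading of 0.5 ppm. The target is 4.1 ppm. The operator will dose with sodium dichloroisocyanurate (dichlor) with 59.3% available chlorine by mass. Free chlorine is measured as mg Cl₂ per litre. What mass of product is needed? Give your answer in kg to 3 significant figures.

6.53 kg

Volume: 284,000 US gal × 3.785 L/gal = 1,074,940 L.
Chlorine deficit: 4.1 − 0.5 = 3.6 ppm = 3.6 mg/L as Cl₂.
Cl₂ equivalent needed: 3.6 mg/L × 1,074,940 L = 3,870,000 mg = 3870 g.
Product at 59.3% available chlorine: 3870 / 0.593 = 6526 g.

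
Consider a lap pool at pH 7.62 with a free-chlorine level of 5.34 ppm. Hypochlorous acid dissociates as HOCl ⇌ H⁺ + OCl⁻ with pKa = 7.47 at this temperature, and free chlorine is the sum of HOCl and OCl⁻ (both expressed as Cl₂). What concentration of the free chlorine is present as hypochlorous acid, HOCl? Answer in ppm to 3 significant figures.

2.21 ppm

[OCl⁻]/[HOCl] = 10^(pH − pKa) = 10^(7.62 − 7.47) = 10^0.15 = 1.413.
Fraction as HOCl = 1 / (1 + 1.413) = 0.4145.
HOCl = 0.4145 × 5.34 ppm = 2.213 ppm.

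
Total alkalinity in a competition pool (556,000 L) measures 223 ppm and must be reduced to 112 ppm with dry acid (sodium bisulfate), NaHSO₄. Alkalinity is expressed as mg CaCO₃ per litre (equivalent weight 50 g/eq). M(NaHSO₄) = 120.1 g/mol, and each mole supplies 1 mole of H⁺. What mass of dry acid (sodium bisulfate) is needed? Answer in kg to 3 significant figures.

148 kg

Alkalinity to neutralize: (223 − 112) = 111 mg/L as CaCO₃ × 556,000 L = 61,720 g as CaCO₃.
Equivalents of H⁺ required: 61,720 ÷ 50 g/eq = 1234 eq = 1234 mol NaHSO₄.
Mass of NaHSO₄: 1234 × 120.1 = 148,200 g.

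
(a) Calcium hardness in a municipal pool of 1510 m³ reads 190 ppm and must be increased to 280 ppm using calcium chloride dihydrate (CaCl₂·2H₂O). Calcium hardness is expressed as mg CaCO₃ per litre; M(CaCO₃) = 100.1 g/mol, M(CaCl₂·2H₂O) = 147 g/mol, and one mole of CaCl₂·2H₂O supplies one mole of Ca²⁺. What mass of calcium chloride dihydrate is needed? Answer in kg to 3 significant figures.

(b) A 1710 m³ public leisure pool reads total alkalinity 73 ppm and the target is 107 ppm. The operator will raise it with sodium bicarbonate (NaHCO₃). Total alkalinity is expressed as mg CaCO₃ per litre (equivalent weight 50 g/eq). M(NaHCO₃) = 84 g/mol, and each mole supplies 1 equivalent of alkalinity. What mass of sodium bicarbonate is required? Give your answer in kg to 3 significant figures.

(a) Volume: 1510 m³ = 1,510,000 L.
(a) Hardness to add: (280 − 190) = 90 mg/L as CaCO₃ × 1,510,000 L = 135,900 g as CaCO₃.
(a) Moles of Ca²⁺ (1 mol Ca²⁺ ≡ 1 mol CaCO₃): 135,900 / 100.1 g/mol = 1358 mol.
(a) Mass of CaCl₂·2H₂O: 1358 × 147 = 199,600 g.

(b) Volume: 1710 m³ = 1,710,000 L.
(b) Alkalinity to add: (107 − 73) = 34 mg/L as CaCO₃ × 1,710,000 L = 58,140 g as CaCO₃.
(b) Equivalents: 58,140 g ÷ 50 g/eq = 1163 eq.
(b) NaHCO₃ supplies 1 eq per mole → 1163 mol.
(b) Mass: 1163 mol × 84 g/mol = 97,680 g.

(a) 200 kg; (b) 97.7 kg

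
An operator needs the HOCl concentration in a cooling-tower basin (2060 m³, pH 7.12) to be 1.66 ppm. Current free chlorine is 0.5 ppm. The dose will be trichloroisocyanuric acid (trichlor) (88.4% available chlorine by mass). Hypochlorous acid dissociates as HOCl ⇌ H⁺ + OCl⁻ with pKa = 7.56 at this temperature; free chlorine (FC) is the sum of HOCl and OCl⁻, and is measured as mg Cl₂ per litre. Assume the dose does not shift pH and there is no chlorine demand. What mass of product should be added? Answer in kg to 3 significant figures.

4.11 kg

Volume: 2060 m³ = 2,060,000 L.
[OCl⁻]/[HOCl] = 10^(pH − pKa) = 10^(7.12 − 7.56) = 0.3631; fraction as HOCl = 1/(1 + 0.3631) = 0.7336.
Free chlorine required for 1.66 ppm HOCl: 1.66 / 0.7336 = 2.263 ppm.
FC to add: 2.263 − 0.5 = 1.763 mg/L as Cl₂.
Cl₂ equivalent: 1.763 mg/L × 2,060,000 L = 3631 g.
Product at 88.4% available Cl: 3631 / 0.884 = 4108 g.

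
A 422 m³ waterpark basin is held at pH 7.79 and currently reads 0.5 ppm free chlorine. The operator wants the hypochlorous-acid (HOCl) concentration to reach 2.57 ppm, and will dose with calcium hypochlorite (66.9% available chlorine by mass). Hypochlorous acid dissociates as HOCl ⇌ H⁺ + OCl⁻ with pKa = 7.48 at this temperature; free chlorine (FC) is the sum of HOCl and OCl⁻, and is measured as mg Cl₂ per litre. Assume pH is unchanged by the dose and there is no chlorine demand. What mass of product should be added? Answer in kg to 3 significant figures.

Volume: 422 m³ = 422,000 L.
[OCl⁻]/[HOCl] = 10^(pH − pKa) = 10^(7.79 − 7.48) = 2.042; fraction as HOCl = 1/(1 + 2.042) = 0.3288.
Free chlorine required for 2.57 ppm HOCl: 2.57 / 0.3288 = 7.817 ppm.
FC to add: 7.817 − 0.5 = 7.317 mg/L as Cl₂.
Cl₂ equivalent: 7.317 mg/L × 422,000 L = 3088 g.
Product at 66.9% available Cl: 3088 / 0.669 = 4616 g.

4.62 kg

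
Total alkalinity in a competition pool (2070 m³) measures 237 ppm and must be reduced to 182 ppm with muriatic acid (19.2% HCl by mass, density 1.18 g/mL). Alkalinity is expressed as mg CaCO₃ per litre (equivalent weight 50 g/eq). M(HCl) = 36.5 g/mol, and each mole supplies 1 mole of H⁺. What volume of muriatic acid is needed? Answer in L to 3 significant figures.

367 L

Volume: 2070 m³ = 2,070,000 L.
Alkalinity to neutralize: (237 − 182) = 55 mg/L as CaCO₃ × 2,070,000 L = 113,800 g as CaCO₃.
Equivalents of H⁺ required: 113,800 ÷ 50 g/eq = 2277 eq = 2277 mol HCl.
Mass of HCl: 2277 × 36.5 = 83,110 g.
Mass of 19.2% solution: 83,110 / 0.192 = 432,900 g.
Volume: 432,900 g ÷ 1.18 g/mL = 366,800 mL.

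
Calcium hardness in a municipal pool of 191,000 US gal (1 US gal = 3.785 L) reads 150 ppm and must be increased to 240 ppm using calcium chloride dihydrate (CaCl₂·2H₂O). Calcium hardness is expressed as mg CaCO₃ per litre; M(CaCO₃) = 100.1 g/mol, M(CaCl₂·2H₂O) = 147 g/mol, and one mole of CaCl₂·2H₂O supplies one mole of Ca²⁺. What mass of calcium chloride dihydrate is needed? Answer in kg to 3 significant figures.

95.5 kg

Volume: 191,000 US gal × 3.785 L/gal = 722,935 L.
Hardness to add: (240 − 150) = 90 mg/L as CaCO₃ × 722,935 L = 65,060 g as CaCO₃.
Moles of Ca²⁺ (1 mol Ca²⁺ ≡ 1 mol CaCO₃): 65,060 / 100.1 g/mol = 650 mol.
Mass of CaCl₂·2H₂O: 650 × 147 = 95,550 g.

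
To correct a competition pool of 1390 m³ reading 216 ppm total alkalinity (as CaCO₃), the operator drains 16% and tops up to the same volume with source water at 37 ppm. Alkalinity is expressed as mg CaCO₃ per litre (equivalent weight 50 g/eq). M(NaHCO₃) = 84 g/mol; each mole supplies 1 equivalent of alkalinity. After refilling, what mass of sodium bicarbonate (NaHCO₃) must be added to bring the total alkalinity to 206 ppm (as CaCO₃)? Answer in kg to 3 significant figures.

Volume: 1390 m³ = 1,390,000 L.
After draining 16% and refilling: 216 × 0.84 + 37 × 0.16 = 187.36 ppm.
Deficit to target: 206 − 187.36 = 18.64 mg/L.
As CaCO₃: 18.64 mg/L × 1,390,000 L = 25,910 g; ÷ 50 g/eq ÷ 1 = 518.2 mol NaHCO₃.
Mass: 518.2 × 84 = 43,530 g.

43.5 kg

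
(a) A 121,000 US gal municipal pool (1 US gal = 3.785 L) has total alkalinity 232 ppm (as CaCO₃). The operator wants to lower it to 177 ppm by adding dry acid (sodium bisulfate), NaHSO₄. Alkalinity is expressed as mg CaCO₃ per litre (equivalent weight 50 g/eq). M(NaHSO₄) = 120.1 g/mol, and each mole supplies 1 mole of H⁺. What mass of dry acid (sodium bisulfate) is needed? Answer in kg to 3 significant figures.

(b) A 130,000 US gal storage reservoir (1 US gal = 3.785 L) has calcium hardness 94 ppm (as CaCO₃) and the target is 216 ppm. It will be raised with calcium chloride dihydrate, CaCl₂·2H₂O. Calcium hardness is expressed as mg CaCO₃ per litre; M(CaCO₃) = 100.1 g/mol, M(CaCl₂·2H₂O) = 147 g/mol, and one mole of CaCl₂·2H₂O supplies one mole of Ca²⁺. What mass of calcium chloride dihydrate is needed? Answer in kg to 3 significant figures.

(a) Volume: 121,000 US gal × 3.785 L/gal = 457,985 L.
(a) Alkalinity to neutralize: (232 − 177) = 55 mg/L as CaCO₃ × 457,985 L = 25,190 g as CaCO₃.
(a) Equivalents of H⁺ required: 25,190 ÷ 50 g/eq = 503.8 eq = 503.8 mol NaHSO₄.
(a) Mass of NaHSO₄: 503.8 × 120.1 = 60,500 g.

(b) Volume: 130,000 US gal × 3.785 L/gal = 492,050 L.
(b) Hardness to add: (216 − 94) = 122 mg/L as CaCO₃ × 492,050 L = 60,030 g as CaCO₃.
(b) Moles of Ca²⁺ (1 mol Ca²⁺ ≡ 1 mol CaCO₃): 60,030 / 100.1 g/mol = 599.7 mol.
(b) Mass of CaCl₂·2H₂O: 599.7 × 147 = 88,160 g.

(a) 60.5 kg; (b) 88.2 kg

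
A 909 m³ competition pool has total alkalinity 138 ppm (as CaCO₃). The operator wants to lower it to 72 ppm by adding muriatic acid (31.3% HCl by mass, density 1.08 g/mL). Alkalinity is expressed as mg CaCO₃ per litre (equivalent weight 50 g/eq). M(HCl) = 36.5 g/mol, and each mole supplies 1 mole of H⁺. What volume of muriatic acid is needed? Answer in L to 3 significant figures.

Volume: 909 m³ = 909,000 L.
Alkalinity to neutralize: (138 − 72) = 66 mg/L as CaCO₃ × 909,000 L = 59,990 g as CaCO₃.
Equivalents of H⁺ required: 59,990 ÷ 50 g/eq = 1200 eq = 1200 mol HCl.
Mass of HCl: 1200 × 36.5 = 43,800 g.
Mass of 31.3% solution: 43,800 / 0.313 = 139,900 g.
Volume: 139,900 g ÷ 1.08 g/mL = 129,600 mL.

130 L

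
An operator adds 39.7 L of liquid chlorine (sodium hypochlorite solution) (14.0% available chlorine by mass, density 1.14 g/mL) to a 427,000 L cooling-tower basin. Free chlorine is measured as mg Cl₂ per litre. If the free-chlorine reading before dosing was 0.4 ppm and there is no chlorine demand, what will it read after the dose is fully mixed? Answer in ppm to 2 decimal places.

15.24 ppm

Mass of solution: 39.7 L × 1000 mL/L × 1.14 g/mL = 45,260 g.
Available chlorine delivered: 45,260 g × 0.14 = 6336 g as Cl₂.
Concentration rise: 6336 g / 427,000 L = 14.84 mg/L = 14.84 ppm.
Final FC: 0.4 + 14.84 = 15.24 ppm.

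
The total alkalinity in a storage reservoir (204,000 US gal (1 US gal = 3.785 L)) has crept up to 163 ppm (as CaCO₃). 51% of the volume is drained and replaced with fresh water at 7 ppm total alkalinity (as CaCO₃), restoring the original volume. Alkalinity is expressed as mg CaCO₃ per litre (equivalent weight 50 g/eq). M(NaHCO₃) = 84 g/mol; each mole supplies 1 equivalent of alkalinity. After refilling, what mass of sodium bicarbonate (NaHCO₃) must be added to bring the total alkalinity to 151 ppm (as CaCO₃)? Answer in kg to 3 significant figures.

Volume: 204,000 US gal × 3.785 L/gal = 772,140 L.
After draining 51% and refilling: 163 × 0.49 + 7 × 0.51 = 83.44 ppm.
Deficit to target: 151 − 83.44 = 67.56 mg/L.
As CaCO₃: 67.56 mg/L × 772,140 L = 52,170 g; ÷ 50 g/eq ÷ 1 = 1043 mol NaHCO₃.
Mass: 1043 × 84 = 87,640 g.

87.6 kg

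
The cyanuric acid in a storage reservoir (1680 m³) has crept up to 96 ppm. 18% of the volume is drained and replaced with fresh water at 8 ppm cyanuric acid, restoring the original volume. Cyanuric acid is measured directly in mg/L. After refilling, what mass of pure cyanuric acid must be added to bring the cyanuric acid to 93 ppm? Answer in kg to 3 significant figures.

Volume: 1680 m³ = 1,680,000 L.
After draining 18% and refilling: 96 × 0.82 + 8 × 0.18 = 80.16 ppm.
Deficit to target: 93 − 80.16 = 12.84 mg/L.
Mass: 12.84 mg/L × 1,680,000 L = 21,570 g cyanuric acid.

21.6 kg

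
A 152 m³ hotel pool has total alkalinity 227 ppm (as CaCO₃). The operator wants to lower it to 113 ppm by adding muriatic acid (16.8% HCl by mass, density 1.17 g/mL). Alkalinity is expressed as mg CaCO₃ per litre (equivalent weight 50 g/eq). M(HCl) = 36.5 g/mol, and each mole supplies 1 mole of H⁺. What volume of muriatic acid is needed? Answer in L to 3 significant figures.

Volume: 152 m³ = 152,000 L.
Alkalinity to neutralize: (227 − 113) = 114 mg/L as CaCO₃ × 152,000 L = 17,330 g as CaCO₃.
Equivalents of H⁺ required: 17,330 ÷ 50 g/eq = 346.6 eq = 346.6 mol HCl.
Mass of HCl: 346.6 × 36.5 = 12,650 g.
Mass of 16.8% solution: 12,650 / 0.168 = 75,290 g.
Volume: 75,290 g ÷ 1.17 g/mL = 64,350 mL.

64.4 L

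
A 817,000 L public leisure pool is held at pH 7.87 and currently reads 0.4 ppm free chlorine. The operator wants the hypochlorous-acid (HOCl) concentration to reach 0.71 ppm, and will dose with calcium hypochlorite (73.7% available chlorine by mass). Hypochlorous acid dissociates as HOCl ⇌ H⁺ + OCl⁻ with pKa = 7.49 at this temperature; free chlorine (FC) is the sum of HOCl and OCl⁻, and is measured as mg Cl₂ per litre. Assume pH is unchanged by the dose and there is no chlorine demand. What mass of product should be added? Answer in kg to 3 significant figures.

[OCl⁻]/[HOCl] = 10^(pH − pKa) = 10^(7.87 − 7.49) = 2.399; fraction as HOCl = 1/(1 + 2.399) = 0.2942.
Free chlorine required for 0.71 ppm HOCl: 0.71 / 0.2942 = 2.413 ppm.
FC to add: 2.413 − 0.4 = 2.013 mg/L as Cl₂.
Cl₂ equivalent: 2.013 mg/L × 817,000 L = 1645 g.
Product at 73.7% available Cl: 1645 / 0.737 = 2232 g.

2.23 kg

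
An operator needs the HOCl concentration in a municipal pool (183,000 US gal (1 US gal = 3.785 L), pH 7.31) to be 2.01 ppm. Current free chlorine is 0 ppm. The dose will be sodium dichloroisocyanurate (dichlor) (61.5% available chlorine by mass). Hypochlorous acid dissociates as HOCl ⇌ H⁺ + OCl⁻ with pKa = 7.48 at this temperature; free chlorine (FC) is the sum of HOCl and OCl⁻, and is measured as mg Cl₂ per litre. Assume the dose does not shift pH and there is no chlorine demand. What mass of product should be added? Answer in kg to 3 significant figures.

Volume: 183,000 US gal × 3.785 L/gal = 692,655 L.
[OCl⁻]/[HOCl] = 10^(pH − pKa) = 10^(7.31 − 7.48) = 0.6761; fraction as HOCl = 1/(1 + 0.6761) = 0.5966.
Free chlorine required for 2.01 ppm HOCl: 2.01 / 0.5966 = 3.369 ppm.
FC to add: 3.369 − 0 = 3.369 mg/L as Cl₂.
Cl₂ equivalent: 3.369 mg/L × 692,655 L = 2334 g.
Product at 61.5% available Cl: 2334 / 0.615 = 3794 g.

3.79 kg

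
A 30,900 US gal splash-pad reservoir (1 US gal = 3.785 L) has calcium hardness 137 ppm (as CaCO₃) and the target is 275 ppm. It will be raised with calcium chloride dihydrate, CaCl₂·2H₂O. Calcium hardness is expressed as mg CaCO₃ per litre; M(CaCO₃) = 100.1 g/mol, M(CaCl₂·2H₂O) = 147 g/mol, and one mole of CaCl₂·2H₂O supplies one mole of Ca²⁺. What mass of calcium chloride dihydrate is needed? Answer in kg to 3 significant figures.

Volume: 30,900 US gal × 3.785 L/gal = 116,956 L.
Hardness to add: (275 − 137) = 138 mg/L as CaCO₃ × 116,956 L = 16,140 g as CaCO₃.
Moles of Ca²⁺ (1 mol Ca²⁺ ≡ 1 mol CaCO₃): 16,140 / 100.1 g/mol = 161.2 mol.
Mass of CaCl₂·2H₂O: 161.2 × 147 = 23,700 g.

23.7 kg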